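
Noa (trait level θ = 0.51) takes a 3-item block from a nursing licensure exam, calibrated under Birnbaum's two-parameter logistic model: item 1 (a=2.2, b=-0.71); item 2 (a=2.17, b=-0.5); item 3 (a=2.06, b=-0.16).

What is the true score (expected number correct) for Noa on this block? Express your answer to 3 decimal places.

2.635

P(θ) = 1 / (1 + exp(−a(θ − b)))
P_1 = 1/(1+e^{-2.6840}) = 0.9361
P_2 = 1/(1+e^{-2.1917}) = 0.8995
P_3 = 1/(1+e^{-1.3802}) = 0.7990
E[score] = 0.9361 + 0.8995 + 0.7990 = 2.6346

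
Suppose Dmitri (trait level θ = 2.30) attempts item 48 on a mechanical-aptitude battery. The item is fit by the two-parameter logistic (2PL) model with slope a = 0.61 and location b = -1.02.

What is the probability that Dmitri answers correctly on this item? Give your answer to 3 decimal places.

P(θ) = 1 / (1 + exp(−a(θ − b)))
Exponent: 0.61 × (2.30 − (-1.02)) = 2.0252
1/(1 + e^{-2.0252}) = 0.8834

0.883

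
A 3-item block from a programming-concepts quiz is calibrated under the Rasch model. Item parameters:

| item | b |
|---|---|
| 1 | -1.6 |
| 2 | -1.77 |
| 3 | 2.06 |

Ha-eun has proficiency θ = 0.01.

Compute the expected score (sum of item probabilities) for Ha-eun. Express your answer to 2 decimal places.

1.80

P(θ) = 1 / (1 + exp(−(θ − b)))
P_1 = 1/(1+e^{-1.6100}) = 0.8334
P_2 = 1/(1+e^{-1.7800}) = 0.8557
P_3 = 1/(1+e^{2.0500}) = 0.1141
E[score] = 0.8334 + 0.8557 + 0.1141 = 1.8032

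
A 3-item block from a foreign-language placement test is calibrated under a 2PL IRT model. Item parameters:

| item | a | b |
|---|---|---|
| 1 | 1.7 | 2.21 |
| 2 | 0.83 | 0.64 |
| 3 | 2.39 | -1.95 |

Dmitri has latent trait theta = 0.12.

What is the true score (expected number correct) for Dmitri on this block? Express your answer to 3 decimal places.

P(theta) = 1 / (1 + exp(−a(theta − b)))
P_1 = 1/(1+e^{3.5530}) = 0.0278
P_2 = 1/(1+e^{0.4316}) = 0.3937
P_3 = 1/(1+e^{-4.9473}) = 0.9929
E[score] = 0.0278 + 0.3937 + 0.9929 = 1.4145

1.415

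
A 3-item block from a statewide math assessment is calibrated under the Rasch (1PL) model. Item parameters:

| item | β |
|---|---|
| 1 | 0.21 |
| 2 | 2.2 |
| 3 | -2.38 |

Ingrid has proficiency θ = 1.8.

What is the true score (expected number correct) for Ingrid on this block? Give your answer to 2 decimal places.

P(θ) = 1 / (1 + exp(−(θ − β)))
P_1 = 1/(1+e^{-1.5900}) = 0.8306
P_2 = 1/(1+e^{0.4000}) = 0.4013
P_3 = 1/(1+e^{-4.1800}) = 0.9849
E[score] = 0.8306 + 0.4013 + 0.9849 = 2.2169

2.22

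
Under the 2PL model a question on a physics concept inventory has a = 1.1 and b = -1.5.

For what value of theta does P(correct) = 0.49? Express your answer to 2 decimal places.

-1.54

P(theta) = 1 / (1 + exp(−a(theta − b)))
logit = ln(0.4900/0.5100) = -0.0400
theta = b + logit/(a) = -1.5 + (-0.0400)/1.1000 = -1.5364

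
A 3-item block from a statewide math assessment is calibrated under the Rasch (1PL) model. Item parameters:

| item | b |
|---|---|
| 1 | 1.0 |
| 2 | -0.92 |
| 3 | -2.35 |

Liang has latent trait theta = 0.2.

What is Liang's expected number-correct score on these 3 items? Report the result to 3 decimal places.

P(theta) = 1 / (1 + exp(−(theta − b)))
P_1 = 1/(1+e^{0.8000}) = 0.3100
P_2 = 1/(1+e^{-1.1200}) = 0.7540
P_3 = 1/(1+e^{-2.5500}) = 0.9276
E[score] = 0.3100 + 0.7540 + 0.9276 = 1.9916

1.992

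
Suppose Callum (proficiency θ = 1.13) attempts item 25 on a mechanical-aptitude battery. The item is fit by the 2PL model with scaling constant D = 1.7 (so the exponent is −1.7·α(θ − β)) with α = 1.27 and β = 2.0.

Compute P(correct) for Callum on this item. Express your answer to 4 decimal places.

P(θ) = 1 / (1 + exp(−D·α(θ − β)))
Exponent: 1.7 × 1.27 × (1.13 − 2.0) = -1.8783
1/(1 + e^{1.8783}) = 0.1326
P = 0.1326

0.1326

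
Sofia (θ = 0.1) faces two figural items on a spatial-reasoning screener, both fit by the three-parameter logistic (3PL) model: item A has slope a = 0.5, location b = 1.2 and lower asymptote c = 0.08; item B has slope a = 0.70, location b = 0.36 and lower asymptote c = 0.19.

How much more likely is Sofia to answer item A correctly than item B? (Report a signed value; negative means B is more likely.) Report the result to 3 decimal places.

-0.142

P(θ) = c + (1 − c) · 1 / (1 + exp(−a(θ − b)))
P_A = 0.4166
P_B = 0.5582
P_A − P_B = -0.1417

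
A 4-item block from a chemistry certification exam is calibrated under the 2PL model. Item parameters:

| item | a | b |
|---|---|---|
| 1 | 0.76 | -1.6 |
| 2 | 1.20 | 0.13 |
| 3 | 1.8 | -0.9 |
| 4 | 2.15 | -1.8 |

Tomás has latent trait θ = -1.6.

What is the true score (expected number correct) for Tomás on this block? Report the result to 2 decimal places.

1.44

P(θ) = 1 / (1 + exp(−a(θ − b)))
P_1 = 1/(1+e^{0.0000}) = 0.5000
P_2 = 1/(1+e^{2.0760}) = 0.1115
P_3 = 1/(1+e^{1.2600}) = 0.2210
P_4 = 1/(1+e^{-0.4300}) = 0.6059
E[score] = 0.5000 + 0.1115 + 0.2210 + 0.6059 = 1.4383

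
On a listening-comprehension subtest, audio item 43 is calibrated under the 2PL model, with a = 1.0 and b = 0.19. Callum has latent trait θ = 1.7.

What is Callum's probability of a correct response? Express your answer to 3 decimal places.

0.819

P(θ) = 1 / (1 + exp(−a(θ − b)))
Exponent: 1.0 × (1.7 − 0.19) = 1.5100
1/(1 + e^{-1.5100}) = 0.8191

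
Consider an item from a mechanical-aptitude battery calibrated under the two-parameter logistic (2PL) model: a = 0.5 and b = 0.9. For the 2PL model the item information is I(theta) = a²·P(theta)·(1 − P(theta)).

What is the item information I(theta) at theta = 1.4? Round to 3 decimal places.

P = 1/(1+e^{-0.2500}) = 0.5622
P(1−P) = 0.5622 × 0.4378 = 0.2461
I = a² × P(1−P) = 0.5² × 0.2461 = 0.06153

0.062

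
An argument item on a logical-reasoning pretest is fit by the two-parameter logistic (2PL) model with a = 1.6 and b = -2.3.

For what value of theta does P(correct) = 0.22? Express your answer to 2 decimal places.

P(theta) = 1 / (1 + exp(−a(theta − b)))
logit = ln(0.2200/0.7800) = -1.2657
theta = b + logit/(a) = -2.3 + (-1.2657)/1.6000 = -3.0910

-3.09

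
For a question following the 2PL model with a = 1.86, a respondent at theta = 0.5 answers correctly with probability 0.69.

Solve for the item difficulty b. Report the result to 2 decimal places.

P(theta) = 1 / (1 + exp(−a(theta − b)))
logit(0.69) = ln(0.69/0.31) = 0.8001
b = theta − logit/(a) = 0.5 − 0.8001/1.8600 = 0.0698

0.07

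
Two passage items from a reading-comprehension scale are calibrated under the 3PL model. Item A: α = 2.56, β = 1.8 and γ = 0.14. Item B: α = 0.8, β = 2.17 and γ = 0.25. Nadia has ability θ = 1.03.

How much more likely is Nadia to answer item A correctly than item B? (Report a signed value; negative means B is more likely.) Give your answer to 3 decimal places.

P(θ) = γ + (1 − γ) · 1 / (1 + exp(−α(θ − β)))
P_A = 0.2451
P_B = 0.4649
P_A − P_B = -0.2198

-0.220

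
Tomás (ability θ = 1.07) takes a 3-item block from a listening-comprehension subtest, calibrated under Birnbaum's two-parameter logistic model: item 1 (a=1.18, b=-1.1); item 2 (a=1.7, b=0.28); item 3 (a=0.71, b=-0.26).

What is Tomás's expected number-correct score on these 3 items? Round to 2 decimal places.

P(θ) = 1 / (1 + exp(−a(θ − b)))
P_1 = 1/(1+e^{-2.5606}) = 0.9283
P_2 = 1/(1+e^{-1.3430}) = 0.7930
P_3 = 1/(1+e^{-0.9443}) = 0.7200
E[score] = 0.9283 + 0.7930 + 0.7200 = 2.4412

2.44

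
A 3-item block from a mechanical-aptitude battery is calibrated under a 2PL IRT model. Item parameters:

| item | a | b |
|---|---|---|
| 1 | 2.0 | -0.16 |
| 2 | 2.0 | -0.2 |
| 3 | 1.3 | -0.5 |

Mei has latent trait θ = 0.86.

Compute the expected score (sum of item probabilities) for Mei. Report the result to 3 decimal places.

2.632

P(θ) = 1 / (1 + exp(−a(θ − b)))
P_1 = 1/(1+e^{-2.0400}) = 0.8849
P_2 = 1/(1+e^{-2.1200}) = 0.8928
P_3 = 1/(1+e^{-1.7680}) = 0.8542
E[score] = 0.8849 + 0.8928 + 0.8542 = 2.6320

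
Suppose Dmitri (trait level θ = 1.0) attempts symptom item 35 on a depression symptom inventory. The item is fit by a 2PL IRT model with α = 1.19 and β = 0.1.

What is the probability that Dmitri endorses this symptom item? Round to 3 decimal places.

P(θ) = 1 / (1 + exp(−α(θ − β)))
Exponent: 1.19 × (1.0 − 0.1) = 1.0710
1/(1 + e^{-1.0710}) = 0.7448

0.745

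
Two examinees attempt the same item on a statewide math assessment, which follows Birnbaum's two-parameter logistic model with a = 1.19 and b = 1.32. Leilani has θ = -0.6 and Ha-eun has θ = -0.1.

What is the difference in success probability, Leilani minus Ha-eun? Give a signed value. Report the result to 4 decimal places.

-0.0634

P(θ) = 1 / (1 + exp(−a(θ − b)))
P(Leilani) = 0.0924  [exponent -2.2848]
P(Ha-eun) = 0.1558  [exponent -1.6898]
Difference = 0.0924 − 0.1558 = -0.0634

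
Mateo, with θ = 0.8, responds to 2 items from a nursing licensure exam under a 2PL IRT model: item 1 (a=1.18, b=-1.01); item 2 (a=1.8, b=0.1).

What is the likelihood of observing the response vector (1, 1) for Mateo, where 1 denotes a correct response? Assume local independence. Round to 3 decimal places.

P(θ) = 1 / (1 + exp(−a(θ − b)))
P_1 = 1/(1+e^{-2.1358}) = 0.8943
P_2 = 1/(1+e^{-1.2600}) = 0.7790
L = P_1 × P_2 = 0.8943 × 0.7790 = 0.69671

0.697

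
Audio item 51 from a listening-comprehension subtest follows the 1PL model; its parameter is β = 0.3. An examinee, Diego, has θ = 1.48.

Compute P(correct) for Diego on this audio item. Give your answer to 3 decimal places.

0.765

P(θ) = 1 / (1 + exp(−(θ − β)))
Exponent: (1.48 − 0.3) = 1.1800
1/(1 + e^{-1.1800}) = 0.7649
P = 0.7649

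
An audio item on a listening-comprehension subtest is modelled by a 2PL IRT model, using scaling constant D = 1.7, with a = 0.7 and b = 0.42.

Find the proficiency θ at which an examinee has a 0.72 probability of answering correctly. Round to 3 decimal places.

1.214

P(θ) = 1 / (1 + exp(−D·a(θ − b)))
logit = ln(0.7200/0.2800) = 0.9445
θ = b + logit/(1.7·a) = 0.42 + 0.9445/1.1900 = 1.2137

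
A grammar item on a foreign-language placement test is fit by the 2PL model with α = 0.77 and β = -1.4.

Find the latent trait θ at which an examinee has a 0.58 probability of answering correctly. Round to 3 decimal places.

P(θ) = 1 / (1 + exp(−α(θ − β)))
logit = ln(0.5800/0.4200) = 0.3228
θ = β + logit/(α) = -1.4 + 0.3228/0.7700 = -0.9808

-0.981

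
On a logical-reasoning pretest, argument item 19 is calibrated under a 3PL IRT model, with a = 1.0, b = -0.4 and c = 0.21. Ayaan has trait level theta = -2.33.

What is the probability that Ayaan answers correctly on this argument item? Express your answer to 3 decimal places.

0.310

P(theta) = c + (1 − c) · 1 / (1 + exp(−a(theta − b)))
Exponent: 1.0 × (-2.33 − (-0.4)) = -1.9300
1/(1 + e^{1.9300}) = 0.1268
P = 0.21 + 0.79 × 0.1268 = 0.3101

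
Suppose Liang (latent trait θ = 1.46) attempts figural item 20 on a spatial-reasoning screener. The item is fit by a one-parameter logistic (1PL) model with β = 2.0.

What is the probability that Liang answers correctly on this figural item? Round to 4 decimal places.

0.3682

P(θ) = 1 / (1 + exp(−(θ − β)))
Exponent: (1.46 − 2.0) = -0.5400
1/(1 + e^{0.5400}) = 0.3682
P = 0.3682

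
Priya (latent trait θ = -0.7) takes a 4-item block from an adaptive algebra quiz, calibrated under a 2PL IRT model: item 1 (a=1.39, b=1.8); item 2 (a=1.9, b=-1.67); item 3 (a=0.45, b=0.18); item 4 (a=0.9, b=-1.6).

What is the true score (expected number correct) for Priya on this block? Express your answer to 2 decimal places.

1.99

P(θ) = 1 / (1 + exp(−a(θ − b)))
P_1 = 1/(1+e^{3.4750}) = 0.0300
P_2 = 1/(1+e^{-1.8430}) = 0.8633
P_3 = 1/(1+e^{0.3960}) = 0.4023
P_4 = 1/(1+e^{-0.8100}) = 0.6921
E[score] = 0.0300 + 0.8633 + 0.4023 + 0.6921 = 1.9877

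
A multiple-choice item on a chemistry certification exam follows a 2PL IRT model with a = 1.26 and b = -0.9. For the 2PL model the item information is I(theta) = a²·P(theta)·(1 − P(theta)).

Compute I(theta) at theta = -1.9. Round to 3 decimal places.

0.273

P = 1/(1+e^{1.2600}) = 0.2210
P(1−P) = 0.2210 × 0.7790 = 0.1721
I = a² × P(1−P) = 1.26² × 0.1721 = 0.27330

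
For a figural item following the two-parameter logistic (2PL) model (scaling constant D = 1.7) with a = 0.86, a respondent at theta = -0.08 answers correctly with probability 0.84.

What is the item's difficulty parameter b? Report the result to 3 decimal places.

-1.214

P(theta) = 1 / (1 + exp(−D·a(theta − b)))
logit(0.84) = ln(0.84/0.16) = 1.6582
b = theta − logit/(1.7·a) = -0.08 − 1.6582/1.4620 = -1.2142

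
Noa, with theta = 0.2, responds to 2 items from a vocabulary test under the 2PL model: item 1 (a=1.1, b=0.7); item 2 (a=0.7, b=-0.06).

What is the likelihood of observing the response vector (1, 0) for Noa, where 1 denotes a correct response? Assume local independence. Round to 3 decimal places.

0.166

P(theta) = 1 / (1 + exp(−a(theta − b)))
P_1 = 1/(1+e^{0.5500}) = 0.3659
P_2 = 1/(1+e^{-0.1820}) = 0.5454
L = P_1 × (1−P_2) = 0.3659 × 0.4546 = 0.16633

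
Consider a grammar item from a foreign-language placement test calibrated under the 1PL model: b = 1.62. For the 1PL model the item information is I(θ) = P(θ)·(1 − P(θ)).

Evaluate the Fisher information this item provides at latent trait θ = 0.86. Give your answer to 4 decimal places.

0.2171

P = 1/(1+e^{0.7600}) = 0.3186
P(1−P) = 0.3186 × 0.6814 = 0.2171
I = P(1−P) = 0.21711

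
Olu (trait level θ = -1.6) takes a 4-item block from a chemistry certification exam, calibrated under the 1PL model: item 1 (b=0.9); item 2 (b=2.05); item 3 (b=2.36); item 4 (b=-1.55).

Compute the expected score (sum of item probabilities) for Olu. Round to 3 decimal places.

P(θ) = 1 / (1 + exp(−(θ − b)))
P_1 = 1/(1+e^{2.5000}) = 0.0759
P_2 = 1/(1+e^{3.6500}) = 0.0253
P_3 = 1/(1+e^{3.9600}) = 0.0187
P_4 = 1/(1+e^{0.0500}) = 0.4875
E[score] = 0.0759 + 0.0253 + 0.0187 + 0.4875 = 0.6074

0.607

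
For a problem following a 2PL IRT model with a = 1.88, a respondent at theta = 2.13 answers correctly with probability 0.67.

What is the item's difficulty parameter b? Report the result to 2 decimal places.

P(theta) = 1 / (1 + exp(−a(theta − b)))
logit(0.67) = ln(0.67/0.33) = 0.7082
b = theta − logit/(a) = 2.13 − 0.7082/1.8800 = 1.7533

1.75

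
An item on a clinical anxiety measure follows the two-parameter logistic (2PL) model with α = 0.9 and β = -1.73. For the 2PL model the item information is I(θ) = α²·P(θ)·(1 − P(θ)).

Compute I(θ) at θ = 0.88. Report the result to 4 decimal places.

P = 1/(1+e^{-2.3490}) = 0.9129
P(1−P) = 0.9129 × 0.0871 = 0.0796
I = α² × P(1−P) = 0.9² × 0.0796 = 0.06444

0.0644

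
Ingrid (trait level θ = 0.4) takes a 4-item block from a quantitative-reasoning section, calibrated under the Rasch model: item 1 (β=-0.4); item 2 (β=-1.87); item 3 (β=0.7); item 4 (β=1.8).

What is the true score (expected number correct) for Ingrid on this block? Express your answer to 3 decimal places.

P(θ) = 1 / (1 + exp(−(θ − β)))
P_1 = 1/(1+e^{-0.8000}) = 0.6900
P_2 = 1/(1+e^{-2.2700}) = 0.9064
P_3 = 1/(1+e^{0.3000}) = 0.4256
P_4 = 1/(1+e^{1.4000}) = 0.1978
E[score] = 0.6900 + 0.9064 + 0.4256 + 0.1978 = 2.2197

2.220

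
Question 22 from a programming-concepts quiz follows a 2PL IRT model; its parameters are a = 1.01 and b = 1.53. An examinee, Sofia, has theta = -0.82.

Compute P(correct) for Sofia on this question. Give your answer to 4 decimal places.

0.0852

P(theta) = 1 / (1 + exp(−a(theta − b)))
Exponent: 1.01 × (-0.82 − 1.53) = -2.3735
1/(1 + e^{2.3735}) = 0.0852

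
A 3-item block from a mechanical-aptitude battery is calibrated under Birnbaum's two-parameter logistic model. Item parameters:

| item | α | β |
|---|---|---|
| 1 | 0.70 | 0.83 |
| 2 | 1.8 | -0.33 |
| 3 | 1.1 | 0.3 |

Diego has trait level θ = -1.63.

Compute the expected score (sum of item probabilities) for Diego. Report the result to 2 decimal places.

0.35

P(θ) = 1 / (1 + exp(−α(θ − β)))
P_1 = 1/(1+e^{1.7220}) = 0.1516
P_2 = 1/(1+e^{2.3400}) = 0.0879
P_3 = 1/(1+e^{2.1230}) = 0.1069
E[score] = 0.1516 + 0.0879 + 0.1069 = 0.3464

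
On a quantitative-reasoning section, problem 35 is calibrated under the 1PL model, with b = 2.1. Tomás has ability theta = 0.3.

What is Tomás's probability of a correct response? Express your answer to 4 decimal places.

0.1419

P(theta) = 1 / (1 + exp(−(theta − b)))
Exponent: (0.3 − 2.1) = -1.8000
1/(1 + e^{1.8000}) = 0.1419
P = 0.1419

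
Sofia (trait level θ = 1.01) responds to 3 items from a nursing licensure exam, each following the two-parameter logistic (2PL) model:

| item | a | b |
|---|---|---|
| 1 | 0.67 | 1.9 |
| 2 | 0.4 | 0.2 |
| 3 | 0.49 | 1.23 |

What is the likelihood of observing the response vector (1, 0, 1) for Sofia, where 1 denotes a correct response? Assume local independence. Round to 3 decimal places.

0.071

P(θ) = 1 / (1 + exp(−a(θ − b)))
P_1 = 1/(1+e^{0.5963}) = 0.3552
P_2 = 1/(1+e^{-0.3240}) = 0.5803
P_3 = 1/(1+e^{0.1078}) = 0.4731
L = P_1 × (1−P_2) × P_3 = 0.3552 × 0.4197 × 0.4731 = 0.07052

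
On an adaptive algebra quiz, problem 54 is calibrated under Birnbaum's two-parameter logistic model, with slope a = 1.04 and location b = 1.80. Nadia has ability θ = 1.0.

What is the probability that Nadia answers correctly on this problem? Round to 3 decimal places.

0.303

P(θ) = 1 / (1 + exp(−a(θ − b)))
Exponent: 1.04 × (1.0 − 1.80) = -0.8320
1/(1 + e^{0.8320}) = 0.3032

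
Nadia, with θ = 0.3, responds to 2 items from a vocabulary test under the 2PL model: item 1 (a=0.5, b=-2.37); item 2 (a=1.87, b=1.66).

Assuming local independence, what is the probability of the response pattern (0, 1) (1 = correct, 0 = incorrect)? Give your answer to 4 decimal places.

0.0152

P(θ) = 1 / (1 + exp(−a(θ − b)))
P_1 = 1/(1+e^{-1.3350}) = 0.7917
P_2 = 1/(1+e^{2.5432}) = 0.0729
L = (1−P_1) × P_2 = 0.2083 × 0.0729 = 0.01518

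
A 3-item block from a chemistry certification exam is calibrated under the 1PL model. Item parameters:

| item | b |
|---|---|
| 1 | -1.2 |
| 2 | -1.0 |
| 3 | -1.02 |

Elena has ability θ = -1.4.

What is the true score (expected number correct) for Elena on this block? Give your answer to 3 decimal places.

P(θ) = 1 / (1 + exp(−(θ − b)))
P_1 = 1/(1+e^{0.2000}) = 0.4502
P_2 = 1/(1+e^{0.4000}) = 0.4013
P_3 = 1/(1+e^{0.3800}) = 0.4061
E[score] = 0.4502 + 0.4013 + 0.4061 = 1.2576

1.258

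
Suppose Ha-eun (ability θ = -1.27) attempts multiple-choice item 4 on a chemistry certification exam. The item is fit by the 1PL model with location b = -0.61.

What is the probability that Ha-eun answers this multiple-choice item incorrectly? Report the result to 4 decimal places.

0.6593

P(θ) = 1 / (1 + exp(−(θ − b)))
Exponent: (-1.27 − (-0.61)) = -0.6600
1/(1 + e^{0.6600}) = 0.3407
P = 0.3407
P(incorrect) = 1 − 0.3407 = 0.6593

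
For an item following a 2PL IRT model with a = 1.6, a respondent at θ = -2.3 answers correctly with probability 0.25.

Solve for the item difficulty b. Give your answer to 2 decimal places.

P(θ) = 1 / (1 + exp(−a(θ − b)))
logit(0.25) = ln(0.25/0.75) = -1.0986
b = θ − logit/(a) = -2.3 − (-1.0986)/1.6000 = -1.6134

-1.61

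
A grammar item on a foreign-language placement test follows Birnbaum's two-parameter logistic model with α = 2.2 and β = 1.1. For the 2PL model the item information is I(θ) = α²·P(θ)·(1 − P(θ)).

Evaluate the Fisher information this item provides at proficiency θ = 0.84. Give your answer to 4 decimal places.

P = 1/(1+e^{0.5720}) = 0.3608
P(1−P) = 0.3608 × 0.6392 = 0.2306
I = α² × P(1−P) = 2.2² × 0.2306 = 1.11618

1.1162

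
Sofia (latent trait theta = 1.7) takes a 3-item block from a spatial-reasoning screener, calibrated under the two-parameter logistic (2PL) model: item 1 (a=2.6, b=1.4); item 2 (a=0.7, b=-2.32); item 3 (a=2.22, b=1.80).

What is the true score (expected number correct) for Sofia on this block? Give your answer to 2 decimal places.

P(theta) = 1 / (1 + exp(−a(theta − b)))
P_1 = 1/(1+e^{-0.7800}) = 0.6857
P_2 = 1/(1+e^{-2.8140}) = 0.9434
P_3 = 1/(1+e^{0.2220}) = 0.4447
E[score] = 0.6857 + 0.9434 + 0.4447 = 2.0738

2.07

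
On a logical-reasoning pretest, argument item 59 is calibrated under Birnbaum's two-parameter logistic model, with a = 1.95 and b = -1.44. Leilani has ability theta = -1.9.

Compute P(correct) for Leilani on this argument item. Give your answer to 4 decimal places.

0.2897

P(theta) = 1 / (1 + exp(−a(theta − b)))
Exponent: 1.95 × (-1.9 − (-1.44)) = -0.8970
1/(1 + e^{0.8970}) = 0.2897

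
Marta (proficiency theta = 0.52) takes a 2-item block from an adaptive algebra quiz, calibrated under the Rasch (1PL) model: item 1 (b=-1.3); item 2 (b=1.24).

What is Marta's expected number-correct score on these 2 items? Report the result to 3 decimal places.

1.188

P(theta) = 1 / (1 + exp(−(theta − b)))
P_1 = 1/(1+e^{-1.8200}) = 0.8606
P_2 = 1/(1+e^{0.7200}) = 0.3274
E[score] = 0.8606 + 0.3274 = 1.1880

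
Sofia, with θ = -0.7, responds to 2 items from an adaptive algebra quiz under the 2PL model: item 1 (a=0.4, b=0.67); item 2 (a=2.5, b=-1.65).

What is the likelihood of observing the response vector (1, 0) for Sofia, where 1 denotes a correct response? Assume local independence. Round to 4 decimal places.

P(θ) = 1 / (1 + exp(−a(θ − b)))
P_1 = 1/(1+e^{0.5480}) = 0.3663
P_2 = 1/(1+e^{-2.3750}) = 0.9149
L = P_1 × (1−P_2) = 0.3663 × 0.0851 = 0.03117

0.0312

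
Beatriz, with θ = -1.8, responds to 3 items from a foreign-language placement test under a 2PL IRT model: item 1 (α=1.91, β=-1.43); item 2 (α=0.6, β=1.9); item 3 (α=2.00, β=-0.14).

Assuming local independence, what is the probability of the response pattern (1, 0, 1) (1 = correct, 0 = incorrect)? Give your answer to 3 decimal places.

0.010

P(θ) = 1 / (1 + exp(−α(θ − β)))
P_1 = 1/(1+e^{0.7067}) = 0.3303
P_2 = 1/(1+e^{2.2200}) = 0.0980
P_3 = 1/(1+e^{3.3200}) = 0.0349
L = P_1 × (1−P_2) × P_3 = 0.3303 × 0.9020 × 0.0349 = 0.01040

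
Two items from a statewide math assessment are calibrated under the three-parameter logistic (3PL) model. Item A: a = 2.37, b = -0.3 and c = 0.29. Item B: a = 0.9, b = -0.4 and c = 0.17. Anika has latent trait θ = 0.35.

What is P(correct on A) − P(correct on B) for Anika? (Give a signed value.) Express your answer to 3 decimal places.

0.155

P(θ) = c + (1 − c) · 1 / (1 + exp(−a(θ − b)))
P_A = 0.8747
P_B = 0.7200
P_A − P_B = 0.1547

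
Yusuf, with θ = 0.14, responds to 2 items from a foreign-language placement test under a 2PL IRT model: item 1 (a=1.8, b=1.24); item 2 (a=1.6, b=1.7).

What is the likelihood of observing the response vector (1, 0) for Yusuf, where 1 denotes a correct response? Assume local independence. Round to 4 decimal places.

P(θ) = 1 / (1 + exp(−a(θ − b)))
P_1 = 1/(1+e^{1.9800}) = 0.1213
P_2 = 1/(1+e^{2.4960}) = 0.0761
L = P_1 × (1−P_2) = 0.1213 × 0.9239 = 0.11208

0.1121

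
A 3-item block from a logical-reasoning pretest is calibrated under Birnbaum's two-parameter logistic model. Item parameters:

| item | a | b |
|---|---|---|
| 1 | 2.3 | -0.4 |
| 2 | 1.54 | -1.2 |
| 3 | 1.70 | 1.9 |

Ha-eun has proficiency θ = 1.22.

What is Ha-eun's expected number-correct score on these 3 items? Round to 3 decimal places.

P(θ) = 1 / (1 + exp(−a(θ − b)))
P_1 = 1/(1+e^{-3.7260}) = 0.9765
P_2 = 1/(1+e^{-3.7268}) = 0.9765
P_3 = 1/(1+e^{1.1560}) = 0.2394
E[score] = 0.9765 + 0.9765 + 0.2394 = 2.1924

2.192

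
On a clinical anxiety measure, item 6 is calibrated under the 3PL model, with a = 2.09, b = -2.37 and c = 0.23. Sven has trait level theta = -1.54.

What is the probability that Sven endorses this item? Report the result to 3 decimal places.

0.885

P(theta) = c + (1 − c) · 1 / (1 + exp(−a(theta − b)))
Exponent: 2.09 × (-1.54 − (-2.37)) = 1.7347
1/(1 + e^{-1.7347}) = 0.8500
P = 0.23 + 0.77 × 0.8500 = 0.8845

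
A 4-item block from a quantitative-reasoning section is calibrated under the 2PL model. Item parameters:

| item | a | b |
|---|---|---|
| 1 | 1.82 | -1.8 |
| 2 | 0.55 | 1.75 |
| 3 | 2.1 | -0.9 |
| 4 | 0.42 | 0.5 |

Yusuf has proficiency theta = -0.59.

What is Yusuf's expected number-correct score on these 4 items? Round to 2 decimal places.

2.16

P(theta) = 1 / (1 + exp(−a(theta − b)))
P_1 = 1/(1+e^{-2.2022}) = 0.9004
P_2 = 1/(1+e^{1.2870}) = 0.2164
P_3 = 1/(1+e^{-0.6510}) = 0.6572
P_4 = 1/(1+e^{0.4578}) = 0.3875
E[score] = 0.9004 + 0.2164 + 0.6572 + 0.3875 = 2.1616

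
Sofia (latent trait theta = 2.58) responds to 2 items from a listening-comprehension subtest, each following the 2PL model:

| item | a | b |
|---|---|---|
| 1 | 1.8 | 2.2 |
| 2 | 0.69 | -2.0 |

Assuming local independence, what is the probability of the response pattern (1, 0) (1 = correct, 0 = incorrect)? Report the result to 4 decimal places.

0.0270

P(theta) = 1 / (1 + exp(−a(theta − b)))
P_1 = 1/(1+e^{-0.6840}) = 0.6646
P_2 = 1/(1+e^{-3.1602}) = 0.9593
L = P_1 × (1−P_2) = 0.6646 × 0.0407 = 0.02704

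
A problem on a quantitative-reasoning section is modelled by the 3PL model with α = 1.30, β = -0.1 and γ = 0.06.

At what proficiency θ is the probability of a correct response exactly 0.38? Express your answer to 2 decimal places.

-0.61

P(θ) = γ + (1 − γ) · 1 / (1 + exp(−α(θ − β)))
Remove guessing floor: (0.38 − 0.06)/(1 − 0.06) = 0.3404
logit = ln(0.3404/0.6596) = -0.6614
θ = β + logit/(α) = -0.1 + (-0.6614)/1.3000 = -0.6088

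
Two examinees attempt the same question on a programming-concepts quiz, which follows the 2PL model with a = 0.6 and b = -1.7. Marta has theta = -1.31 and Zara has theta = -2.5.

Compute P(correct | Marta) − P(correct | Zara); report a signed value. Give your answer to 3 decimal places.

P(theta) = 1 / (1 + exp(−a(theta − b)))
P(Marta) = 0.5582  [exponent 0.2340]
P(Zara) = 0.3823  [exponent -0.4800]
Difference = 0.5582 − 0.3823 = 0.1760

0.176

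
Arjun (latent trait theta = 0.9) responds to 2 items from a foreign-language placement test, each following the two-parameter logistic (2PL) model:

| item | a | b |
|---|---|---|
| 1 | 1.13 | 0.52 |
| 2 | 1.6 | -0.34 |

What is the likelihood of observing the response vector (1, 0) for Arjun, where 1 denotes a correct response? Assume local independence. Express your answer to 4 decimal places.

P(theta) = 1 / (1 + exp(−a(theta − b)))
P_1 = 1/(1+e^{-0.4294}) = 0.6057
P_2 = 1/(1+e^{-1.9840}) = 0.8791
L = P_1 × (1−P_2) = 0.6057 × 0.1209 = 0.07323

0.0732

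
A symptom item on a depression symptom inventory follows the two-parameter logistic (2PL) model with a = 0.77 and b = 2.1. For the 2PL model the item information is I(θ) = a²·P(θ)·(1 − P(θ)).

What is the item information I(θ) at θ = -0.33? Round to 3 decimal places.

P = 1/(1+e^{1.8711}) = 0.1334
P(1−P) = 0.1334 × 0.8666 = 0.1156
I = a² × P(1−P) = 0.77² × 0.1156 = 0.06855

0.069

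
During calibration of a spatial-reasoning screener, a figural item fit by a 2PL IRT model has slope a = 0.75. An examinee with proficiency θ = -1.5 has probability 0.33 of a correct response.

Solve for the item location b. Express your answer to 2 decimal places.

P(θ) = 1 / (1 + exp(−a(θ − b)))
logit(0.33) = ln(0.33/0.67) = -0.7082
b = θ − logit/(a) = -1.5 − (-0.7082)/0.7500 = -0.5558

-0.56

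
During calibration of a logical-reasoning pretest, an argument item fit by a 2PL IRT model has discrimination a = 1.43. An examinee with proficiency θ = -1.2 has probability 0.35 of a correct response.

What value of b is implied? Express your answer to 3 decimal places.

-0.767

P(θ) = 1 / (1 + exp(−a(θ − b)))
logit(0.35) = ln(0.35/0.65) = -0.6190
b = θ − logit/(a) = -1.2 − (-0.6190)/1.4300 = -0.7671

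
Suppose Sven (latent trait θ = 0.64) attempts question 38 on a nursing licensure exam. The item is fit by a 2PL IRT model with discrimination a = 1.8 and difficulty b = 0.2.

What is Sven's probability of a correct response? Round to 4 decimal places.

0.6883

P(θ) = 1 / (1 + exp(−a(θ − b)))
Exponent: 1.8 × (0.64 − 0.2) = 0.7920
1/(1 + e^{-0.7920}) = 0.6883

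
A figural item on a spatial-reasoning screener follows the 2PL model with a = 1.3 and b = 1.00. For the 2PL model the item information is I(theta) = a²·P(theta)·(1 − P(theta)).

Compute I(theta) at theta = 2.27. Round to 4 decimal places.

0.2283

P = 1/(1+e^{-1.6510}) = 0.8390
P(1−P) = 0.8390 × 0.1610 = 0.1351
I = a² × P(1−P) = 1.3² × 0.1351 = 0.22825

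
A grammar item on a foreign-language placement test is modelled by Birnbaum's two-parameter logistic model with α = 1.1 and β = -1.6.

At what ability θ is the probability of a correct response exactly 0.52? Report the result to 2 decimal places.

P(θ) = 1 / (1 + exp(−α(θ − β)))
logit = ln(0.5200/0.4800) = 0.0800
θ = β + logit/(α) = -1.6 + 0.0800/1.1000 = -1.5272

-1.53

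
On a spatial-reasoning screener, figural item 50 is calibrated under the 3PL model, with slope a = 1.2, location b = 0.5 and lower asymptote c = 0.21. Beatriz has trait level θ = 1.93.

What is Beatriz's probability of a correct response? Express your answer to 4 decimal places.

0.8796

P(θ) = c + (1 − c) · 1 / (1 + exp(−a(θ − b)))
Exponent: 1.2 × (1.93 − 0.5) = 1.7160
1/(1 + e^{-1.7160}) = 0.8476
P = 0.21 + 0.79 × 0.8476 = 0.8796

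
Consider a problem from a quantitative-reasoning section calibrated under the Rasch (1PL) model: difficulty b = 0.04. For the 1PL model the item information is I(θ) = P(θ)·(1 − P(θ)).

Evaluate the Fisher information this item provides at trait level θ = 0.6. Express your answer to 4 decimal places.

0.2314

P = 1/(1+e^{-0.5600}) = 0.6365
P(1−P) = 0.6365 × 0.3635 = 0.2314
I = P(1−P) = 0.23138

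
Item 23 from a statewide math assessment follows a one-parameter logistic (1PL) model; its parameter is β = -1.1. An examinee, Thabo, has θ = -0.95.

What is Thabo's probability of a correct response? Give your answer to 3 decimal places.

0.537

P(θ) = 1 / (1 + exp(−(θ − β)))
Exponent: (-0.95 − (-1.1)) = 0.1500
1/(1 + e^{-0.1500}) = 0.5374
P = 0.5374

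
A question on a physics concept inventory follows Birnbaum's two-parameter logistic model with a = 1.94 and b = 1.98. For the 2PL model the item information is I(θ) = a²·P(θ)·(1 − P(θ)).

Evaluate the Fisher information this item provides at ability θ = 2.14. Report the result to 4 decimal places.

0.9186

P = 1/(1+e^{-0.3104}) = 0.5770
P(1−P) = 0.5770 × 0.4230 = 0.2441
I = a² × P(1−P) = 1.94² × 0.2441 = 0.91860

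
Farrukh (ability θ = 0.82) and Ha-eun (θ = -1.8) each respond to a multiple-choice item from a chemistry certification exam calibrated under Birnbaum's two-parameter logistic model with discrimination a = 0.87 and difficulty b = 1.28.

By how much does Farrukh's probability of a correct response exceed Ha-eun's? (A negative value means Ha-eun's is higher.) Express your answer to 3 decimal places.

0.337

P(θ) = 1 / (1 + exp(−a(θ − b)))
P(Farrukh) = 0.4013  [exponent -0.4002]
P(Ha-eun) = 0.0642  [exponent -2.6796]
Difference = 0.4013 − 0.0642 = 0.3371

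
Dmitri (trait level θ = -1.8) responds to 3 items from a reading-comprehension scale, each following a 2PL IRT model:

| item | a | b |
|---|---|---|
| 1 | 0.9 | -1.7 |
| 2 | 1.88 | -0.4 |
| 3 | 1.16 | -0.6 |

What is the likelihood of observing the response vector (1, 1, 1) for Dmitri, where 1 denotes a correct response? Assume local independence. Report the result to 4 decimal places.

0.0064

P(θ) = 1 / (1 + exp(−a(θ − b)))
P_1 = 1/(1+e^{0.0900}) = 0.4775
P_2 = 1/(1+e^{2.6320}) = 0.0671
P_3 = 1/(1+e^{1.3920}) = 0.1991
L = P_1 × P_2 × P_3 = 0.4775 × 0.0671 × 0.1991 = 0.00638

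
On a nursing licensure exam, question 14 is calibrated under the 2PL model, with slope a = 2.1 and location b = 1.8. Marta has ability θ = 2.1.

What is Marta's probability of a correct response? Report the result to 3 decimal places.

P(θ) = 1 / (1 + exp(−a(θ − b)))
Exponent: 2.1 × (2.1 − 1.8) = 0.6300
1/(1 + e^{-0.6300}) = 0.6525

0.652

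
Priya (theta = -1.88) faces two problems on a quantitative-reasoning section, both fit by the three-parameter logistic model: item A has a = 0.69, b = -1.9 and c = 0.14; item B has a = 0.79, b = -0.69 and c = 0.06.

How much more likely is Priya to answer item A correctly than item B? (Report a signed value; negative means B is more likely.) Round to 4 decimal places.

0.2489

P(theta) = c + (1 − c) · 1 / (1 + exp(−a(theta − b)))
P_A = 0.5730
P_B = 0.3240
P_A − P_B = 0.2489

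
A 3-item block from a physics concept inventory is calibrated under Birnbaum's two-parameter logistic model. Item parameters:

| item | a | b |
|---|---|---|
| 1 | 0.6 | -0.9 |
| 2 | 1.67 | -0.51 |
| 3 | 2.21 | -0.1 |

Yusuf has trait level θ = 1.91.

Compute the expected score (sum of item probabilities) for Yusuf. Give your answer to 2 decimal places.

2.81

P(θ) = 1 / (1 + exp(−a(θ − b)))
P_1 = 1/(1+e^{-1.6860}) = 0.8437
P_2 = 1/(1+e^{-4.0414}) = 0.9827
P_3 = 1/(1+e^{-4.4421}) = 0.9884
E[score] = 0.8437 + 0.9827 + 0.9884 = 2.8148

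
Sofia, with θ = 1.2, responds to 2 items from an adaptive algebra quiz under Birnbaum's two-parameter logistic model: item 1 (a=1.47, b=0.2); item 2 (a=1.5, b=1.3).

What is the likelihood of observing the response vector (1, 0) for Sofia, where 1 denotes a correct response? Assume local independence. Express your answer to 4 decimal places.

0.4370

P(θ) = 1 / (1 + exp(−a(θ − b)))
P_1 = 1/(1+e^{-1.4700}) = 0.8131
P_2 = 1/(1+e^{0.1500}) = 0.4626
L = P_1 × (1−P_2) = 0.8131 × 0.5374 = 0.43696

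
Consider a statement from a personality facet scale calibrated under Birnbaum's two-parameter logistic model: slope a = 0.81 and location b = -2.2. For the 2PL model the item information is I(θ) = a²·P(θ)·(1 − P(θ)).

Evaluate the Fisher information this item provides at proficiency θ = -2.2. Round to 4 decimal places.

P = 1/(1+e^{0.0000}) = 0.5000
P(1−P) = 0.5000 × 0.5000 = 0.2500
I = a² × P(1−P) = 0.81² × 0.2500 = 0.16403

0.1640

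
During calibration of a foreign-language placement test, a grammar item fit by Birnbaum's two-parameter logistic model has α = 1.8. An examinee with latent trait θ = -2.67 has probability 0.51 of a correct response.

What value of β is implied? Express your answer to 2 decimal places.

-2.69

P(θ) = 1 / (1 + exp(−α(θ − β)))
logit(0.51) = ln(0.51/0.49) = 0.0400
β = θ − logit/(α) = -2.67 − 0.0400/1.8000 = -2.6922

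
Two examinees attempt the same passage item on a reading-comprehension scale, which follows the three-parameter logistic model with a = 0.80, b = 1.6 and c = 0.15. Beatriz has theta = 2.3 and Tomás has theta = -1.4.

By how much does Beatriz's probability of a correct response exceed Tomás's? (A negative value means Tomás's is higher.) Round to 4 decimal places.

0.4703

P(theta) = c + (1 − c) · 1 / (1 + exp(−a(theta − b)))
P(Beatriz) = 0.6910  [exponent 0.5600]
P(Tomás) = 0.2207  [exponent -2.4000]
Difference = 0.6910 − 0.2207 = 0.4703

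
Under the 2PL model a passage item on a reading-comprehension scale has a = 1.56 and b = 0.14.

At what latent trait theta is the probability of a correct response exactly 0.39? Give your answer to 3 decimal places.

P(theta) = 1 / (1 + exp(−a(theta − b)))
logit = ln(0.3900/0.6100) = -0.4473
theta = b + logit/(a) = 0.14 + (-0.4473)/1.5600 = -0.1467

-0.147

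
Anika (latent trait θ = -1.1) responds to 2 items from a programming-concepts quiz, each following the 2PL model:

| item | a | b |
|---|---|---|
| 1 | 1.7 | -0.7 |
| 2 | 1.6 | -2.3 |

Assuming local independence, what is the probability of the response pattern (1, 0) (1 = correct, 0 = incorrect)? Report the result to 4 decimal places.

P(θ) = 1 / (1 + exp(−a(θ − b)))
P_1 = 1/(1+e^{0.6800}) = 0.3363
P_2 = 1/(1+e^{-1.9200}) = 0.8721
L = P_1 × (1−P_2) = 0.3363 × 0.1279 = 0.04299

0.0430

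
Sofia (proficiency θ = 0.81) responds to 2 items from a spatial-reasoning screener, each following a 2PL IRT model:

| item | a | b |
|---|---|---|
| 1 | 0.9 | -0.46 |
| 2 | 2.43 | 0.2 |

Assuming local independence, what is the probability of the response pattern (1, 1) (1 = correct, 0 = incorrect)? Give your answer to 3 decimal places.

P(θ) = 1 / (1 + exp(−a(θ − b)))
P_1 = 1/(1+e^{-1.1430}) = 0.7582
P_2 = 1/(1+e^{-1.4823}) = 0.8149
L = P_1 × P_2 = 0.7582 × 0.8149 = 0.61790

0.618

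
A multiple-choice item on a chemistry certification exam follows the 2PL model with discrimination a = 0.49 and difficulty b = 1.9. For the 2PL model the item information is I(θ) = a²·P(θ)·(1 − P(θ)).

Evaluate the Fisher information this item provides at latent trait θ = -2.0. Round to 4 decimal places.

P = 1/(1+e^{1.9110}) = 0.1289
P(1−P) = 0.1289 × 0.8711 = 0.1123
I = a² × P(1−P) = 0.49² × 0.1123 = 0.02695

0.0270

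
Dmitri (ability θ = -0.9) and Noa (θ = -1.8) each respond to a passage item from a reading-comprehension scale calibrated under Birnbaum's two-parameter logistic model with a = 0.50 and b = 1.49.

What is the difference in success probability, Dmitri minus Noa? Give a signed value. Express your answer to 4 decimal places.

P(θ) = 1 / (1 + exp(−a(θ − b)))
P(Dmitri) = 0.2324  [exponent -1.1950]
P(Noa) = 0.1618  [exponent -1.6450]
Difference = 0.2324 − 0.1618 = 0.0706

0.0706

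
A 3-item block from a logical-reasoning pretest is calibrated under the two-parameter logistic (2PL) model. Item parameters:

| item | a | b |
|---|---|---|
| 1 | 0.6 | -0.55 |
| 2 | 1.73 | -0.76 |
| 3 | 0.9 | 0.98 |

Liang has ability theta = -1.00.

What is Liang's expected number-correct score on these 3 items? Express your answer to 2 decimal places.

P(theta) = 1 / (1 + exp(−a(theta − b)))
P_1 = 1/(1+e^{0.2700}) = 0.4329
P_2 = 1/(1+e^{0.4152}) = 0.3977
P_3 = 1/(1+e^{1.7820}) = 0.1441
E[score] = 0.4329 + 0.3977 + 0.1441 = 0.9746

0.97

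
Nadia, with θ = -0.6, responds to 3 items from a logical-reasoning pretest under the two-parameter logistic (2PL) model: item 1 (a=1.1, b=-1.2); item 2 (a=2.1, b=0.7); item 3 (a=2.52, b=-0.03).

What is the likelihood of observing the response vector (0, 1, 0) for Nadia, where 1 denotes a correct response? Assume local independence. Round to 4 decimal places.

0.0169

P(θ) = 1 / (1 + exp(−a(θ − b)))
P_1 = 1/(1+e^{-0.6600}) = 0.6593
P_2 = 1/(1+e^{2.7300}) = 0.0612
P_3 = 1/(1+e^{1.4364}) = 0.1921
L = (1−P_1) × P_2 × (1−P_3) = 0.3407 × 0.0612 × 0.8079 = 0.01685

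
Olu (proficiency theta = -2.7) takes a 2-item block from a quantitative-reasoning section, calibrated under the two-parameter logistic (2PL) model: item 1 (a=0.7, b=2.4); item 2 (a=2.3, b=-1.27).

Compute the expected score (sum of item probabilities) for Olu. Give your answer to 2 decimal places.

P(theta) = 1 / (1 + exp(−a(theta − b)))
P_1 = 1/(1+e^{3.5700}) = 0.0274
P_2 = 1/(1+e^{3.2890}) = 0.0360
E[score] = 0.0274 + 0.0360 = 0.0633

0.06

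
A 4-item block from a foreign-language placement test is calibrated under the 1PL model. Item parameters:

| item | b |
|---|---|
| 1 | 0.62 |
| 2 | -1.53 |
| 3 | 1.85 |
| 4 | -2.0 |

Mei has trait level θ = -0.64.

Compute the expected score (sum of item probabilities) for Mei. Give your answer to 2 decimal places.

1.80

P(θ) = 1 / (1 + exp(−(θ − b)))
P_1 = 1/(1+e^{1.2600}) = 0.2210
P_2 = 1/(1+e^{-0.8900}) = 0.7089
P_3 = 1/(1+e^{2.4900}) = 0.0766
P_4 = 1/(1+e^{-1.3600}) = 0.7958
E[score] = 0.2210 + 0.7089 + 0.0766 + 0.7958 = 1.8022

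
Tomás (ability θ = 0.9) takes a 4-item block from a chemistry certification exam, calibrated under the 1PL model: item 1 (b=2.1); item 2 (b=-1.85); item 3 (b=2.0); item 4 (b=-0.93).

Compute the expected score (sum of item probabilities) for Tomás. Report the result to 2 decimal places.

2.28

P(θ) = 1 / (1 + exp(−(θ − b)))
P_1 = 1/(1+e^{1.2000}) = 0.2315
P_2 = 1/(1+e^{-2.7500}) = 0.9399
P_3 = 1/(1+e^{1.1000}) = 0.2497
P_4 = 1/(1+e^{-1.8300}) = 0.8618
E[score] = 0.2315 + 0.9399 + 0.2497 + 0.8618 = 2.2829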